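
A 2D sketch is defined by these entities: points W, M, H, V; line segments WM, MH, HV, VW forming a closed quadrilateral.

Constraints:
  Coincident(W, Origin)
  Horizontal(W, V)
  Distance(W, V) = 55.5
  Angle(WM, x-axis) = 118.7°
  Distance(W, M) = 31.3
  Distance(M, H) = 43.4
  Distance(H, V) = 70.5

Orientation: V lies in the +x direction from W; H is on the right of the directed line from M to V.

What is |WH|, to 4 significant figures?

20.66

W is at the origin; W and V share the same y with |WV| = 55.5 and V in +x, so V = (55.5, 0). WM runs at 118.7° with |WM| = 31.3, so M = (-15.03, 27.45). H is determined by |MH| = 43.4 and |HV| = 70.5 together: it lies at the intersection of circle(M, 43.4) and circle(V, 70.5). With |MV| = 75.69, the foot of the radical line on MV is 17.45 from M and the perpendicular offset is √(43.4² − 17.45²) = 39.74. Taking the right-of-MV solution: H = (-13.18, -15.91).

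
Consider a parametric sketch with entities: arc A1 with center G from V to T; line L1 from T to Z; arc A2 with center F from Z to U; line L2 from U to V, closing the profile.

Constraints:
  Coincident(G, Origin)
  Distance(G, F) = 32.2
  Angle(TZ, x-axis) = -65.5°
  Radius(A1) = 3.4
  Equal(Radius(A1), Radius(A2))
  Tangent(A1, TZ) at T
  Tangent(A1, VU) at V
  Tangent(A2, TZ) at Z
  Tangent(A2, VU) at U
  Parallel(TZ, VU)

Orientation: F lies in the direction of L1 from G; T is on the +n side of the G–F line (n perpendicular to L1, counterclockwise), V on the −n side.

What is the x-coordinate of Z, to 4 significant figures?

16.45

Tangency of A1 to both parallel lines with radius 3.4 puts T and V at G ± 3.4·n: T = (3.094, 1.410), V = (-3.094, -1.410). Equal radii place Z and U the same way about F: Z = F + 3.4·n = (16.45, -27.89), U = F − 3.4·n = (10.26, -30.71). So Z.x = 16.45.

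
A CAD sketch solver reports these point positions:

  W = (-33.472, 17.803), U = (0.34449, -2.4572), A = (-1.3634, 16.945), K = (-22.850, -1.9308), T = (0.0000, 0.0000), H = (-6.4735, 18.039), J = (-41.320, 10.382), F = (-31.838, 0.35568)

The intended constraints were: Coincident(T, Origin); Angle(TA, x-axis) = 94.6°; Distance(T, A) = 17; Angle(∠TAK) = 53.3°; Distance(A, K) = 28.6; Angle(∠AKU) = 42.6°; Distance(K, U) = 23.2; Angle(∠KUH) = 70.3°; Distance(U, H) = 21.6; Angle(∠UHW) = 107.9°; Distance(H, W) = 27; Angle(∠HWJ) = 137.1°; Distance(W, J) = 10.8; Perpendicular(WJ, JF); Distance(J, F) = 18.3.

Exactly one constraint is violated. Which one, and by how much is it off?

Distance(J, F) = 18.3 — off by 4.50.

T = (0.00, 0.00) ✓; TA at 94.60° ✓; |TA| = 17.00 ✓; ∠TAK = 53.30° ✓; |AK| = 28.60 ✓; ∠AKU = 42.60° ✓; |KU| = 23.20 ✓; ∠KUH = 70.30° ✓; |UH| = 21.60 ✓; ∠UHW = 107.9° ✓; |HW| = 27.00 ✓; ∠HWJ = 137.1° ✓; |WJ| = 10.80 ✓; ∠(WJ, JF) = 90.00° ✓; |JF| = 13.80 ✗.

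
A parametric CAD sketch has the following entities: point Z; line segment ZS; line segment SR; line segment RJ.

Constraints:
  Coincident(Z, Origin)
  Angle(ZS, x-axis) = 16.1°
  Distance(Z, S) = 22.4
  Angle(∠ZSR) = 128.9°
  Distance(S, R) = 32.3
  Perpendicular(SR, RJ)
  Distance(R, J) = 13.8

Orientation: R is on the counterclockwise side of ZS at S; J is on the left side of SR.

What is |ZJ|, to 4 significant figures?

46.51

Z is at the origin; ZS runs at 16.1° with length 22.4, so S = 22.4·(cos 16.1°, sin 16.1°) = (21.52, 6.212). ∠ZSR = 128.9°, so SR runs at 16.1° + (180° − 128.9°) = 67.20° from the x-axis; with |SR| = 32.3, R = S + 32.3·(cos 67.20°, sin 67.20°) = (34.04, 35.99). SR is perpendicular to RJ; with |RJ| = 13.8 on the left of SR, J = R + 13.8·(-0.9219, 0.3875) = (21.32, 41.34). Then |ZJ| = |J − Z| = 46.51.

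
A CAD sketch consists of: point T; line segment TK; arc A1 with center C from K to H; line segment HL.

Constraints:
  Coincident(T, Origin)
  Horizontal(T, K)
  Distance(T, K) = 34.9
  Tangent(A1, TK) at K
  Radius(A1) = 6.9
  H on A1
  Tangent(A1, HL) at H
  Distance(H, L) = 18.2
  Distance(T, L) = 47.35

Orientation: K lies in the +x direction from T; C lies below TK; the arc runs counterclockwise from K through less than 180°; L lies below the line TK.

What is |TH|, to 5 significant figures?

31.212

Checks: T.y = 0.00, K.y = 0.00 ✓; |CH| = 6.900 ✓; ∠(CH, HL) = 90.00° ✓; |HL| = 18.20 ✓; |TL| = 47.35 ✓.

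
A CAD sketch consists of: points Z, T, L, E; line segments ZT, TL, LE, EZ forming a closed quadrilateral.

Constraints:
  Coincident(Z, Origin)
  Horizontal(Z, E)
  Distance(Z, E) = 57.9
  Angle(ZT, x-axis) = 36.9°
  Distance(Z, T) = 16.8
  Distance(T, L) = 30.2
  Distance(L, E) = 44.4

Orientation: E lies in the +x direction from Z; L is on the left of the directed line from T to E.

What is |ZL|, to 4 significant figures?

46.43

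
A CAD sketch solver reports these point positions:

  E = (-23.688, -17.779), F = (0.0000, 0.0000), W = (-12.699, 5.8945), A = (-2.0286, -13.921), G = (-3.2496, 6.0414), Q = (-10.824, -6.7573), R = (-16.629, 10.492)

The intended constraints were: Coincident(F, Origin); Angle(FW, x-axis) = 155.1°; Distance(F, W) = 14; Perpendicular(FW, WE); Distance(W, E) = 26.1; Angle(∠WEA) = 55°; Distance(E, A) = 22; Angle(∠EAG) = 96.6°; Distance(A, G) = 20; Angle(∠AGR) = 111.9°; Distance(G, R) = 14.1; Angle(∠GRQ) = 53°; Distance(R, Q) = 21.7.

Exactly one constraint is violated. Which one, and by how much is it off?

Distance(R, Q) = 21.7 — off by 3.50.

F = (0.00, 0.00) ✓; FW at 155.1° ✓; |FW| = 14.00 ✓; ∠(FW, WE) = 90.00° ✓; |WE| = 26.10 ✓; ∠WEA = 55.00° ✓; |EA| = 22.00 ✓; ∠EAG = 96.60° ✓; |AG| = 20.00 ✓; ∠AGR = 111.9° ✓; |GR| = 14.10 ✓; ∠GRQ = 53.00° ✓; |RQ| = 18.20 ✗.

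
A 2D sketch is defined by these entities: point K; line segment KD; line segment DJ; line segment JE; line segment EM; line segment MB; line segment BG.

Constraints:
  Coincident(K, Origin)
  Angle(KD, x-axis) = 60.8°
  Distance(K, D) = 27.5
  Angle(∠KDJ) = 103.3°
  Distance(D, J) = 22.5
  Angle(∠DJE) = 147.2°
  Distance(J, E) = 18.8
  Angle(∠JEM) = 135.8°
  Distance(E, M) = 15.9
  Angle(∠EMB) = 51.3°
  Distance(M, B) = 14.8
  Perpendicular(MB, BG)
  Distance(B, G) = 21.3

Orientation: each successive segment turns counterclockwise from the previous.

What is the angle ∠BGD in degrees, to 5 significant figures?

64.399°

∠EMB = 51.3° gives MB at -16.800° from the x-axis; with |MB| = 14.8, B = (-20.639, 29.090). MB ⟂ BG, so BG runs at 73.200°; with |BG| = 21.3, G = (-14.483, 49.481). Then cos ∠BGD = GB·GD / (|GB||GD|), giving 64.399°.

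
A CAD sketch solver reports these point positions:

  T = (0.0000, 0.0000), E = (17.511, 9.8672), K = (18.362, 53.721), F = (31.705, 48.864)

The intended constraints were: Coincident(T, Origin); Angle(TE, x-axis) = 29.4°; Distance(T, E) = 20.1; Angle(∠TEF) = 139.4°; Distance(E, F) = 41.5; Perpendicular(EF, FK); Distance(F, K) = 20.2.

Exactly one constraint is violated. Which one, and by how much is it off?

Distance(F, K) = 20.2 — off by 6.00.

T = (0.00, 0.00) ✓; TE at 29.40° ✓; |TE| = 20.10 ✓; ∠TEF = 139.4° ✓; |EF| = 41.50 ✓; ∠(EF, FK) = 90.00° ✓; |FK| = 14.20 ✗.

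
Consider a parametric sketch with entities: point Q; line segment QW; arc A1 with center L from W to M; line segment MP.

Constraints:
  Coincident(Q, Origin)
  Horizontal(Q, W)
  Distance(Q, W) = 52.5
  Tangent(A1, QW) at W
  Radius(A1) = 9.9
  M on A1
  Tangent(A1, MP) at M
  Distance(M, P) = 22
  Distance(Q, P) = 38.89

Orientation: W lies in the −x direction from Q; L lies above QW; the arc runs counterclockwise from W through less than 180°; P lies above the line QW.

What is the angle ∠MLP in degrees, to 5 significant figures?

65.772°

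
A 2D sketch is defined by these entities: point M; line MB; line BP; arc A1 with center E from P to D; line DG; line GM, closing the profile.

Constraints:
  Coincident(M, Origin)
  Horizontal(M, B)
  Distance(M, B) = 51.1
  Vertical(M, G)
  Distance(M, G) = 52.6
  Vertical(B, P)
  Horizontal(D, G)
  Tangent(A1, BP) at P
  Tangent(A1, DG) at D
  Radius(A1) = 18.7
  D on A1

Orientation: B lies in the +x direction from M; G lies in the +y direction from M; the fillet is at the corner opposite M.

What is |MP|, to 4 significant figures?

61.32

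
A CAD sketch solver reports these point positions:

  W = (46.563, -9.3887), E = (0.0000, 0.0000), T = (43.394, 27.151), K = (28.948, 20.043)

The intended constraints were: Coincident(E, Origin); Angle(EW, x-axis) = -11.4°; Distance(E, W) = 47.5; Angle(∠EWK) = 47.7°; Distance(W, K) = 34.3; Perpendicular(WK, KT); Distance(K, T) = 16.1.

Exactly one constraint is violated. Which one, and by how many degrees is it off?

Perpendicular(WK, KT) — off by 4.70°.

E = (0.00, 0.00) ✓; EW at -11.40° ✓; |EW| = 47.50 ✓; ∠EWK = 47.70° ✓; |WK| = 34.30 ✓; ∠(WK, KT) = 94.70° ✗; |KT| = 16.10 ✓.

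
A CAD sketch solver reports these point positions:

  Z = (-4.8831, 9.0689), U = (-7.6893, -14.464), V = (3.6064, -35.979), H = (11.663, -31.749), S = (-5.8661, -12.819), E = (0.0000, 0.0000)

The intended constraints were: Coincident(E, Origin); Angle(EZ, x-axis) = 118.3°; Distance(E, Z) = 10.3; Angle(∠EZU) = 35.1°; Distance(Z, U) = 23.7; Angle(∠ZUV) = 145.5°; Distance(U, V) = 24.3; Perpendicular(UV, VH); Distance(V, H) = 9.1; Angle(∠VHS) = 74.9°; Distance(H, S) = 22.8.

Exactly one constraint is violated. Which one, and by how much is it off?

Distance(H, S) = 22.8 — off by 3.00.

E = (0.00, 0.00) ✓; EZ at 118.3° ✓; |EZ| = 10.30 ✓; ∠EZU = 35.10° ✓; |ZU| = 23.70 ✓; ∠ZUV = 145.5° ✓; |UV| = 24.30 ✓; ∠(UV, VH) = 90.00° ✓; |VH| = 9.100 ✓; ∠VHS = 74.90° ✓; |HS| = 25.80 ✗.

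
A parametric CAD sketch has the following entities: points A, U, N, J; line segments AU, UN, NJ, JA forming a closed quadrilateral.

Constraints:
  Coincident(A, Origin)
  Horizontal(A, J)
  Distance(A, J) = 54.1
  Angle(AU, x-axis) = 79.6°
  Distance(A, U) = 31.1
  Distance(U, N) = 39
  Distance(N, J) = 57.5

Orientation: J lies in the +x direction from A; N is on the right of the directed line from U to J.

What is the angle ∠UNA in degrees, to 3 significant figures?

8.68°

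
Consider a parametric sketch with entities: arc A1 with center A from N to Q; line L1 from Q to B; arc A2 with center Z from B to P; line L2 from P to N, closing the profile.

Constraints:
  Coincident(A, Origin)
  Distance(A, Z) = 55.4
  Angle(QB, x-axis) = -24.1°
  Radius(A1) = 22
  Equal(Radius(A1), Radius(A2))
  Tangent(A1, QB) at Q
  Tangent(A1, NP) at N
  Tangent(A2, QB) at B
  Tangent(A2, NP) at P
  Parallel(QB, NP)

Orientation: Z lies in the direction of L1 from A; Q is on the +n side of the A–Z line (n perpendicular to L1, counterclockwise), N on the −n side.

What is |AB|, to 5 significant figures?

59.608

The slot axis is L1's direction at -24.1°, so u = (cos -24.1°, sin -24.1°) = (0.91283, -0.40833) and n = (−sin -24.1°, cos -24.1°) = (0.40833, 0.91283). A is at the origin and Z lies 55.4 along u from A, so Z = 55.4·u = (50.571, -22.622). Tangency of A1 to both parallel lines with radius 22.0 puts Q and N at A ± 22.0·n: Q = (8.9833, 20.082), N = (-8.9833, -20.082). Equal radii place B and P the same way about Z: B = Z + 22.0·n = (59.554, -2.5392), P = Z − 22.0·n = (41.588, -42.704). Then |AB| = |B − A| = 59.608.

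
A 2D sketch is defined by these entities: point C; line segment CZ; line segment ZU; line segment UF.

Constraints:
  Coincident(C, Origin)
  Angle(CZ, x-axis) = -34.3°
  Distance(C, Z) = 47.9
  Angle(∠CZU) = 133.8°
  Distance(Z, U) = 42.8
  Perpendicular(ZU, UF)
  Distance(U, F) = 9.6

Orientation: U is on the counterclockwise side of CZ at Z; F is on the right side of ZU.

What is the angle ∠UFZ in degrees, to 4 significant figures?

77.36°

∠CZU = 133.8°, so ZU runs at -34.3° + (180° − 133.8°) = 11.90° from the x-axis; with |ZU| = 42.8, U = Z + 42.8·(cos 11.90°, sin 11.90°) = (81.45, -18.17). The perpendicularity gives UF at right angles to ZU; with |UF| = 9.6 on the right of ZU, F = U + 9.6·(0.2062, -0.9785) = (83.43, -27.56). Then cos ∠UFZ = FU·FZ / (|FU||FZ|), giving 77.36°.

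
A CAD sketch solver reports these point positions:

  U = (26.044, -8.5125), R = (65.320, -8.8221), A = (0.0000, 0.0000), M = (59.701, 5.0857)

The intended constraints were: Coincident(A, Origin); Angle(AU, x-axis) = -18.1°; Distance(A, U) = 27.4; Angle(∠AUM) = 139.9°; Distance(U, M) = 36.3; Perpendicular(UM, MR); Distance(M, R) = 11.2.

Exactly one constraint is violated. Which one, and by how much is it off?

Distance(M, R) = 11.2 — off by 3.80.

A = (0.00, 0.00) ✓; AU at -18.10° ✓; |AU| = 27.40 ✓; ∠AUM = 139.9° ✓; |UM| = 36.30 ✓; ∠(UM, MR) = 90.00° ✓; |MR| = 15.00 ✗.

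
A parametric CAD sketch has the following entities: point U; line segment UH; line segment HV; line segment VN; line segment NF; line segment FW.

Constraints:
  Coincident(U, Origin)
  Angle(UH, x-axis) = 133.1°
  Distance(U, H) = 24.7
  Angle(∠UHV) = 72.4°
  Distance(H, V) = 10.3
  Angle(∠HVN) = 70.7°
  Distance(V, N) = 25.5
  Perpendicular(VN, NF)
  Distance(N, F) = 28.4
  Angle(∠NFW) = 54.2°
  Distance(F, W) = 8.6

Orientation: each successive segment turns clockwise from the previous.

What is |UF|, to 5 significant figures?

33.591

U is at the origin; UH runs at 133.1° with length 24.7, so H = (-16.877, 18.035). ∠UHV = 72.4° gives HV at 25.500° from the x-axis; with |HV| = 10.3, V = (-7.5802, 22.469). ∠HVN = 70.7° gives VN at -83.800° from the x-axis; with |VN| = 25.5, N = (-4.8263, -2.8816). VN ⟂ NF, so NF runs at -173.80°; with |NF| = 28.4, F = (-33.060, -5.9488). Then |UF| = |F − U| = 33.591.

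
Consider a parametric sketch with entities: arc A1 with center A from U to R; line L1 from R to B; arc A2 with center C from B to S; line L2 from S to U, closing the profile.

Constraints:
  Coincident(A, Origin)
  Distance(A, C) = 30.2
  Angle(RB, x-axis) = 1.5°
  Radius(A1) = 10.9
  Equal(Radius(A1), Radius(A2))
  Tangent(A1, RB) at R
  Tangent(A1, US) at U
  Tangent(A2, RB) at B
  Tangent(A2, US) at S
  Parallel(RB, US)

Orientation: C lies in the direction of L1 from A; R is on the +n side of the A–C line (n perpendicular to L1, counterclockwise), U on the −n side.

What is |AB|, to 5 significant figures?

32.107

Tangency of A1 to both parallel lines with radius 10.9 puts R and U at A ± 10.9·n: R = (-0.28533, 10.896), U = (0.28533, -10.896). Equal radii place B and S the same way about C: B = C + 10.9·n = (29.904, 11.687), S = C − 10.9·n = (30.475, -10.106). Then |AB| = |B − A| = 32.107.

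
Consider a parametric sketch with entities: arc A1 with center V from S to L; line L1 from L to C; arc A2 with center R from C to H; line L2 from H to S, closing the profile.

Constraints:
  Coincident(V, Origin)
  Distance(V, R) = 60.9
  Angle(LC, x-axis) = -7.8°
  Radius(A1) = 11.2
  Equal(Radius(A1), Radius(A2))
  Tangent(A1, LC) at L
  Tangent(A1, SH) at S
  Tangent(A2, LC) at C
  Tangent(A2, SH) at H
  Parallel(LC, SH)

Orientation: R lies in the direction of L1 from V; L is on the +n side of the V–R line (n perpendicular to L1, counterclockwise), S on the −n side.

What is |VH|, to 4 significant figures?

61.92

Tangency of A1 to both parallel lines with radius 11.2 puts L and S at V ± 11.2·n: L = (1.520, 11.10), S = (-1.520, -11.10). Equal radii place C and H the same way about R: C = R + 11.2·n = (61.86, 2.831), H = R − 11.2·n = (58.82, -19.36). Then |VH| = |H − V| = 61.92.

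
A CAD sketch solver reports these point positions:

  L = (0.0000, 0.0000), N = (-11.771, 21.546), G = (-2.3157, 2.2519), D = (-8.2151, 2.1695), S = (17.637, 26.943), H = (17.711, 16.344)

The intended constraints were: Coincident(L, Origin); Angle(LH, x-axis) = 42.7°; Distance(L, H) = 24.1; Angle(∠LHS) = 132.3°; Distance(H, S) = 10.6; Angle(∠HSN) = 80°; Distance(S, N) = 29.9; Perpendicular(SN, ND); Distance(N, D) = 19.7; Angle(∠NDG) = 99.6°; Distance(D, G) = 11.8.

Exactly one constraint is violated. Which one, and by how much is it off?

Distance(D, G) = 11.8 — off by 5.90.

L = (0.00, 0.00) ✓; LH at 42.70° ✓; |LH| = 24.10 ✓; ∠LHS = 132.3° ✓; |HS| = 10.60 ✓; ∠HSN = 80.00° ✓; |SN| = 29.90 ✓; ∠(SN, ND) = 90.00° ✓; |ND| = 19.70 ✓; ∠NDG = 99.60° ✓; |DG| = 5.900 ✗.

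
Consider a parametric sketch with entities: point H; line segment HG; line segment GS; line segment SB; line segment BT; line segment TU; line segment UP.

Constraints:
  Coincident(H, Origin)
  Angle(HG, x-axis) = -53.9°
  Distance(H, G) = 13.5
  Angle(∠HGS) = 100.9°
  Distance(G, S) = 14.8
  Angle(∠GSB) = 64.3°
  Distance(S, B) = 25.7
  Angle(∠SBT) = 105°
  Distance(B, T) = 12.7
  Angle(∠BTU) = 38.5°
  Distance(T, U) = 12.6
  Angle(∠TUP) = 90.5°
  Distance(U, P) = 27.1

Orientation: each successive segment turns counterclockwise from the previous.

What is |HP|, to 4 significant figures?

31.08

∠BTU = 38.5° gives TU at -2.600° from the x-axis; with |TU| = 12.6, U = (3.701, 3.584). ∠TUP = 90.5° gives UP at 86.90° from the x-axis; with |UP| = 27.1, P = (5.166, 30.64). Then |HP| = |P − H| = 31.08.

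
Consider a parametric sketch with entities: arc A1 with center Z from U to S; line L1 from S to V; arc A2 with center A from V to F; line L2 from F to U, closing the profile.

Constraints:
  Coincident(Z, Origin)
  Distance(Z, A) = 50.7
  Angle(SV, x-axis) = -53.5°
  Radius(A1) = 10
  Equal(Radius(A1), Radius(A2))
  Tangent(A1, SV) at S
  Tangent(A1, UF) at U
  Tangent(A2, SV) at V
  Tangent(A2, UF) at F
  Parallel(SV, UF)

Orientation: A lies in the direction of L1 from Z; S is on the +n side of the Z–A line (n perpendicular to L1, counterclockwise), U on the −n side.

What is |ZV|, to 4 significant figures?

51.68

The slot axis is L1's direction at -53.5°, so u = (cos -53.5°, sin -53.5°) = (0.5948, -0.8039) and n = (−sin -53.5°, cos -53.5°) = (0.8039, 0.5948). Z is at the origin and A lies 50.7 along u from Z, so A = 50.7·u = (30.16, -40.76). Tangency of A1 to both parallel lines with radius 10.0 puts S and U at Z ± 10.0·n: S = (8.039, 5.948), U = (-8.039, -5.948). Equal radii place V and F the same way about A: V = A + 10.0·n = (38.20, -34.81), F = A − 10.0·n = (22.12, -46.70). Then |ZV| = |V − Z| = 51.68.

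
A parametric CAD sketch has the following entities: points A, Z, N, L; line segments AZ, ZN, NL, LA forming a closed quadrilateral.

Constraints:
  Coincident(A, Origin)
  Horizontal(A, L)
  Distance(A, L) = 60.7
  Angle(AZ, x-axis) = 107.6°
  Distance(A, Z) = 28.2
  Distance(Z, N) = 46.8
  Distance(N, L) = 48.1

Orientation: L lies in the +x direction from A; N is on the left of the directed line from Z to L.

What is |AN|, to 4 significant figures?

54.77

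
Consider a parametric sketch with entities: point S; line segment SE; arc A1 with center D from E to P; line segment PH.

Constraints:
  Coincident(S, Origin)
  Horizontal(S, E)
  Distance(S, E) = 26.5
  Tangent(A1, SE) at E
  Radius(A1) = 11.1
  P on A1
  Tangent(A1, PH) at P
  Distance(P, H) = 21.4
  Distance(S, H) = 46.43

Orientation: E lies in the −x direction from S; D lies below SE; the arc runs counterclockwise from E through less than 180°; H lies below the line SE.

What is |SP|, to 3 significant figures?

39.8

S is at the origin; SE is horizontal with |SE| = 26.5 and E on the −x side, so E = (-26.5, 0.00). Tangency of A1 to SE means the radius DE is perpendicular to SE, so D = E + (0, -11.1) = (-26.5, -11.1). Since DP ⟂ PH (tangency), |DH| = √(11.1² + 21.4²) = 24.1 regardless of where P sits on A1. So H lies on both circle(S, 46.43) and circle(D, 24.1); the below-SE intersection is H = (-30.7, -34.8). P is the foot of the tangent from H: P = (-37.1, -14.4).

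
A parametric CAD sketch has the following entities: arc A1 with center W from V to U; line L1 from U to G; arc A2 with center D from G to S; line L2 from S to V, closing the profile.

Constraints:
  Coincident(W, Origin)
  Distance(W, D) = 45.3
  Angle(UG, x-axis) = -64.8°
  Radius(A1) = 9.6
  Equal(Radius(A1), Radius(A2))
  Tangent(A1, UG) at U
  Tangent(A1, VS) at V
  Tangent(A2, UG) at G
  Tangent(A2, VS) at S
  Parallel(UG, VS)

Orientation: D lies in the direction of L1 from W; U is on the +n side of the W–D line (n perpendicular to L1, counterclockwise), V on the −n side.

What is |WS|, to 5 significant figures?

46.306

The slot axis is L1's direction at -64.8°, so u = (cos -64.8°, sin -64.8°) = (0.42578, -0.90483) and n = (−sin -64.8°, cos -64.8°) = (0.90483, 0.42578). W is at the origin and D lies 45.3 along u from W, so D = 45.3·u = (19.288, -40.989). Tangency of A1 to both parallel lines with radius 9.6 puts U and V at W ± 9.6·n: U = (8.6863, 4.0875), V = (-8.6863, -4.0875). Equal radii place G and S the same way about D: G = D + 9.6·n = (27.974, -36.901), S = D − 9.6·n = (10.601, -45.076). Then |WS| = |S − W| = 46.306.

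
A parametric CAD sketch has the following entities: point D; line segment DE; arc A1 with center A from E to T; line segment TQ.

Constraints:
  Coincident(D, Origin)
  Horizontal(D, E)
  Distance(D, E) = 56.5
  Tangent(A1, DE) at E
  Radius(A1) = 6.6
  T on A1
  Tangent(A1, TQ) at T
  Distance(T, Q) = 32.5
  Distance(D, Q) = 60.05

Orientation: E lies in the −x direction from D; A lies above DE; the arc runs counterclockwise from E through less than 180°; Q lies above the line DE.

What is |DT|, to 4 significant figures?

50.28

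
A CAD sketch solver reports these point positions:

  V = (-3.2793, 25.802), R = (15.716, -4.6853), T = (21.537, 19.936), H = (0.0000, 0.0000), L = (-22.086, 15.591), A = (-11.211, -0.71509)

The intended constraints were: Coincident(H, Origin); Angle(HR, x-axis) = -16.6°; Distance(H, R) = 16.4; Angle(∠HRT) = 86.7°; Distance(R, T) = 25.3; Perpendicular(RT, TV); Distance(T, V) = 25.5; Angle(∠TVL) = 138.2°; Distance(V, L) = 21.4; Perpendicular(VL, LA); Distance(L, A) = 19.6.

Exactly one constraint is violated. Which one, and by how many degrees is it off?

Perpendicular(VL, LA) — off by 5.20°.

H = (0.00, 0.00) ✓; HR at -16.60° ✓; |HR| = 16.40 ✓; ∠HRT = 86.70° ✓; |RT| = 25.30 ✓; ∠(RT, TV) = 90.00° ✓; |TV| = 25.50 ✓; ∠TVL = 138.2° ✓; |VL| = 21.40 ✓; ∠(VL, LA) = 95.20° ✗; |LA| = 19.60 ✓.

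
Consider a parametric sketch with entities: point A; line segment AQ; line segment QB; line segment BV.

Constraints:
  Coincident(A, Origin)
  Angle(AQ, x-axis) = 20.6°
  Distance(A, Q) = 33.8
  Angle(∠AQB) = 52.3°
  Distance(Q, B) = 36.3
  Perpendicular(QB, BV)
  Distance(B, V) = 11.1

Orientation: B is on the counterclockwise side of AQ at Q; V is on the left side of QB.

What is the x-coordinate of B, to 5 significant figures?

0.75437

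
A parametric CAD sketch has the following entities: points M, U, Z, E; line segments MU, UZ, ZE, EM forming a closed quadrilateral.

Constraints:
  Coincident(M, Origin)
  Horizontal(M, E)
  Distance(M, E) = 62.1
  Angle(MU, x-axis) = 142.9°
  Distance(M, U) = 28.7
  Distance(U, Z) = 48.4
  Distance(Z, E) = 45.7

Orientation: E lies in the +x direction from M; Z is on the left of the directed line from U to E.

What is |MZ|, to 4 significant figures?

36.02

Checks: |UZ| = 48.40 ✓; |ZE| = 45.70 ✓.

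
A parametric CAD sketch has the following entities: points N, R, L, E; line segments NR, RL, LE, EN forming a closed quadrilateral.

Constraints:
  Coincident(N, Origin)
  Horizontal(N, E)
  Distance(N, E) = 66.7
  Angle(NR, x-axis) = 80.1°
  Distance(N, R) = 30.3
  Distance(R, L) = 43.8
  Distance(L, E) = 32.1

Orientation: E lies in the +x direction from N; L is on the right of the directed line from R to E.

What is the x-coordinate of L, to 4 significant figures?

34.70

Checks: |RL| = 43.80 ✓; |LE| = 32.10 ✓.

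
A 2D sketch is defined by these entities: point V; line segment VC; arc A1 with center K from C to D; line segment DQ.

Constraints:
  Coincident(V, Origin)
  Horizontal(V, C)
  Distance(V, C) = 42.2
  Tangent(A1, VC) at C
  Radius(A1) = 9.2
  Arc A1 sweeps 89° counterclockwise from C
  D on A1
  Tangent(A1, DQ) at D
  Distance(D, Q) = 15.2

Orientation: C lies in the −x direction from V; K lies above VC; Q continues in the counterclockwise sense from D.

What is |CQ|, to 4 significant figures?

26.02

V is at the origin; V and C share the same y with |VC| = 42.2 and C on the −x side, so C = (-42.20, 0.000). Since A1 is tangent to VC there, KC ⟂ VC, so K = C + (0, 9.2) = (-42.20, 9.200). On A1, C sits at bearing -90° from K; an 89° counterclockwise sweep puts D at bearing -1°, so D = K + 9.2·(cos -1°, sin -1°) = (-33.00, 9.039). A1 meets DQ tangentially, so KD is at right angles to DQ, so DQ runs along (−sin -1°, cos -1°); with |DQ| = 15.2, Q = (-32.74, 24.24). Then |CQ| = |Q − C| = 26.02.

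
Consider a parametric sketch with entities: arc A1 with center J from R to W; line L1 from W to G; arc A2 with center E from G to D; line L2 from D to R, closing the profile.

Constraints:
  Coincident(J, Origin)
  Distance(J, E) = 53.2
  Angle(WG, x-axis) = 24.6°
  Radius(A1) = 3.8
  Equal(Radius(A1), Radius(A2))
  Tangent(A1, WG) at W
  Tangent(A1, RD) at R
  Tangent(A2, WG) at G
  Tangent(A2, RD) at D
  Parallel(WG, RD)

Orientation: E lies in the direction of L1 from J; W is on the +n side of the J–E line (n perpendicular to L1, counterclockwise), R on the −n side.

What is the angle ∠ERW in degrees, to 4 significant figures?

85.91°

The slot axis is L1's direction at 24.6°, so u = (cos 24.6°, sin 24.6°) = (0.9092, 0.4163) and n = (−sin 24.6°, cos 24.6°) = (-0.4163, 0.9092). J is at the origin and E lies 53.2 along u from J, so E = 53.2·u = (48.37, 22.15). Tangency of A1 to both parallel lines with radius 3.8 puts W and R at J ± 3.8·n: W = (-1.582, 3.455), R = (1.582, -3.455). Then cos ∠ERW = RE·RW / (|RE||RW|), giving 85.91°.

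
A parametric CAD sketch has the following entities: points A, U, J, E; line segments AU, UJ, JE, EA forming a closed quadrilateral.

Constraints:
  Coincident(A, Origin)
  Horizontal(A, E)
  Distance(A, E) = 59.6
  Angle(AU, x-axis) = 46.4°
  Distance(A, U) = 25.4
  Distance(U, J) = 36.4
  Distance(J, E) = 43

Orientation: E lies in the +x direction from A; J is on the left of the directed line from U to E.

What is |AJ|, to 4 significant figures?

61.64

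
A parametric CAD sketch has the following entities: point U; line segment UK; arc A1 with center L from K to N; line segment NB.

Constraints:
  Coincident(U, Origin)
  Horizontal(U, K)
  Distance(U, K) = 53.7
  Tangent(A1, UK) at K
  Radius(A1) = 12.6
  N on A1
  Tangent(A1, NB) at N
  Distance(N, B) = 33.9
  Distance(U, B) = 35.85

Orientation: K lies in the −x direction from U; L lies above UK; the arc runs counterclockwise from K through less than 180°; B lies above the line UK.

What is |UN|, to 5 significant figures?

44.667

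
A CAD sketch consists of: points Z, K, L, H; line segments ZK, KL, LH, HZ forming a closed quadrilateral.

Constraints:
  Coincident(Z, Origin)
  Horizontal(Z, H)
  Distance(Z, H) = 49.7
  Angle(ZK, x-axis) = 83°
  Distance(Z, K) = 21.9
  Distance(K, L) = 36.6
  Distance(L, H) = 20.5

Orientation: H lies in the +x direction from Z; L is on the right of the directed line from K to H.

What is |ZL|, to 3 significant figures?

29.6

Z is at the origin; ZH is horizontal with |ZH| = 49.7 and H in +x, so H = (49.7, 0). ZK runs at 83.0° with |ZK| = 21.9, so K = (2.67, 21.7). L is determined by |KL| = 36.6 and |LH| = 20.5 together: it lies at the intersection of circle(K, 36.6) and circle(H, 20.5). With |KH| = 51.8, the foot of the radical line on KH is 34.8 from K and the perpendicular offset is √(36.6² − 34.8²) = 11.4. Taking the right-of-KH solution: L = (29.5, -3.21).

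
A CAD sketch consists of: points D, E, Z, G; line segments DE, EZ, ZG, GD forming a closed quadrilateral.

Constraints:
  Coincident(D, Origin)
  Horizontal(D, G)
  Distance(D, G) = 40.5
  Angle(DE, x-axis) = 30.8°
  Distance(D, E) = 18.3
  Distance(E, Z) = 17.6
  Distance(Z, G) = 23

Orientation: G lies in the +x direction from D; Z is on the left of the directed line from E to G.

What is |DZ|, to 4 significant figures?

35.83

D is at the origin; D and G share the same y with |DG| = 40.5 and G in +x, so G = (40.5, 0). DE runs at 30.8° with |DE| = 18.3, so E = (15.72, 9.370). Z is determined by |EZ| = 17.6 and |ZG| = 23.0 together: it lies at the intersection of circle(E, 17.6) and circle(G, 23.0). With |EG| = 26.49, the foot of the radical line on EG is 9.109 from E and the perpendicular offset is √(17.6² − 9.109²) = 15.06. Taking the left-of-EG solution: Z = (29.57, 20.23).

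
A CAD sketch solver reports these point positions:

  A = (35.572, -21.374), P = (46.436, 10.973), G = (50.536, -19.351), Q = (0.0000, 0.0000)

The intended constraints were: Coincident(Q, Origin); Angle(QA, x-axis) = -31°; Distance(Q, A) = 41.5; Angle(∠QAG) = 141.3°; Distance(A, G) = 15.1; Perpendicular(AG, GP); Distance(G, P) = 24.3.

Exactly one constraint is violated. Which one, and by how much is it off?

Distance(G, P) = 24.3 — off by 6.30.

Q = (0.00, 0.00) ✓; QA at -31.00° ✓; |QA| = 41.50 ✓; ∠QAG = 141.3° ✓; |AG| = 15.10 ✓; ∠(AG, GP) = 90.00° ✓; |GP| = 30.60 ✗.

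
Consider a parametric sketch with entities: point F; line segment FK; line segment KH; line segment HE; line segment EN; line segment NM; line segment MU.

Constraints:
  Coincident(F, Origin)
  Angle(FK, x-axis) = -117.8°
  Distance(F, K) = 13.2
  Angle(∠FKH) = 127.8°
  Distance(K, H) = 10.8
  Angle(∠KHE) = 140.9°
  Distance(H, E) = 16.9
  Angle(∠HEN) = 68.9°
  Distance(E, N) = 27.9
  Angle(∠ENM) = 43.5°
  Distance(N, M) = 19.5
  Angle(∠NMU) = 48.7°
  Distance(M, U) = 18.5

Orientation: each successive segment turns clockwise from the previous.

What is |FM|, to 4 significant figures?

14.16

F is at the origin; FK runs at -117.8° with length 13.2, so K = (-6.156, -11.68). ∠FKH = 127.8° gives KH at -170.0° from the x-axis; with |KH| = 10.8, H = (-16.79, -13.55). ∠KHE = 140.9° gives HE at 150.9° from the x-axis; with |HE| = 16.9, E = (-31.56, -5.333). ∠HEN = 68.9° gives EN at 39.80° from the x-axis; with |EN| = 27.9, N = (-10.12, 12.53). ∠ENM = 43.5° gives NM at -96.70° from the x-axis; with |NM| = 19.5, M = (-12.40, -6.841). Then |FM| = |M − F| = 14.16.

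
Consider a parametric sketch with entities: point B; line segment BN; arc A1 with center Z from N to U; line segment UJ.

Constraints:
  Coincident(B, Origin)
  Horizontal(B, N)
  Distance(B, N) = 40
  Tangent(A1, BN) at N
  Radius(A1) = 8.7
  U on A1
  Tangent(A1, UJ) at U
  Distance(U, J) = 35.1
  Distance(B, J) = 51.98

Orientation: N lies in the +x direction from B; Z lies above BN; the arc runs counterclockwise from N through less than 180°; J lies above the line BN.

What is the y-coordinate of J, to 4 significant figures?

43.15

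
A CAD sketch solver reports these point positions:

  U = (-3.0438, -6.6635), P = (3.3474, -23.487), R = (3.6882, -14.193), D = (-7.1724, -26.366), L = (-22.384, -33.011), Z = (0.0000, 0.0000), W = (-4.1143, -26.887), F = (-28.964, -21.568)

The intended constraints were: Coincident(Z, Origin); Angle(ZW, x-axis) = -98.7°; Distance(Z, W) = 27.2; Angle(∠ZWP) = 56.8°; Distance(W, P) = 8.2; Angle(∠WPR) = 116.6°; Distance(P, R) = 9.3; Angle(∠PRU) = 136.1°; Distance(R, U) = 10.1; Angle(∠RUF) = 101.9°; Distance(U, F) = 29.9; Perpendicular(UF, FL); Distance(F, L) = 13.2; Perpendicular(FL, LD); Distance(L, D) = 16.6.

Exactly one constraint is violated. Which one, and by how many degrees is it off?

Perpendicular(FL, LD) — off by 6.30°.

Z = (0.00, 0.00) ✓; ZW at -98.70° ✓; |ZW| = 27.20 ✓; ∠ZWP = 56.80° ✓; |WP| = 8.200 ✓; ∠WPR = 116.6° ✓; |PR| = 9.300 ✓; ∠PRU = 136.1° ✓; |RU| = 10.10 ✓; ∠RUF = 101.9° ✓; |UF| = 29.90 ✓; ∠(UF, FL) = 90.00° ✓; |FL| = 13.20 ✓; ∠(FL, LD) = 83.70° ✗; |LD| = 16.60 ✓.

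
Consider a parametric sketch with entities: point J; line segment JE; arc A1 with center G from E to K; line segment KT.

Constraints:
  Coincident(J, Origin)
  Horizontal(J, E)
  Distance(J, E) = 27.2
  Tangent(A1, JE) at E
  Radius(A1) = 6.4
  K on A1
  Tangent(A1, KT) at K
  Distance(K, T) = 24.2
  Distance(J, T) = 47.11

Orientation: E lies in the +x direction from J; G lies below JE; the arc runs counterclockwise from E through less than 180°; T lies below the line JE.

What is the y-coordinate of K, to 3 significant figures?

-10.3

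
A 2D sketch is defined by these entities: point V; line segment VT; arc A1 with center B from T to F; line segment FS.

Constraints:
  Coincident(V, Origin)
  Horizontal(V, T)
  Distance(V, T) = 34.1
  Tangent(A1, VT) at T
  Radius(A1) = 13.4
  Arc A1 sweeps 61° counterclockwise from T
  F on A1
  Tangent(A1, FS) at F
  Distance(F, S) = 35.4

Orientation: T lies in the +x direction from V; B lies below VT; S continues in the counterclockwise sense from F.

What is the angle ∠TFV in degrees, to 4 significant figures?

132.4°

V is at the origin; VT is horizontal with |VT| = 34.1 and T on the +x side, so T = (34.10, 0.000). A1 meets VT tangentially, so BT is at right angles to VT, so B = T + (0, -13.4) = (34.10, -13.40). On A1, T sits at bearing 90° from B; a 61° counterclockwise sweep puts F at bearing 151°, so F = B + 13.4·(cos 151°, sin 151°) = (22.38, -6.904). Then cos ∠TFV = FT·FV / (|FT||FV|), giving 132.4°.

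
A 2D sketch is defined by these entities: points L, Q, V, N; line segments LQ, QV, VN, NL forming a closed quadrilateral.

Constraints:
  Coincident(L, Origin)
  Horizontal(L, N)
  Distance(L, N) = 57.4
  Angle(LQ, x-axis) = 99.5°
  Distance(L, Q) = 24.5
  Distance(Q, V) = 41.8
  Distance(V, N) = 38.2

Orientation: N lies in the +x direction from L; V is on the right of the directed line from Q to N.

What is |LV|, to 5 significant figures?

22.639

Checks: |QV| = 41.80 ✓; |VN| = 38.20 ✓.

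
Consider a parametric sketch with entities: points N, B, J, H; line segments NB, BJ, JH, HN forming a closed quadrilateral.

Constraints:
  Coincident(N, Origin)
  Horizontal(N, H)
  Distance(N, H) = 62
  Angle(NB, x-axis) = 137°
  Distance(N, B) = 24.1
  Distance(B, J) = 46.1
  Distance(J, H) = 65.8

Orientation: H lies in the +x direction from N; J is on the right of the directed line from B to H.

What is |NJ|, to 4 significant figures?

25.60

Checks: |BJ| = 46.10 ✓; |JH| = 65.80 ✓.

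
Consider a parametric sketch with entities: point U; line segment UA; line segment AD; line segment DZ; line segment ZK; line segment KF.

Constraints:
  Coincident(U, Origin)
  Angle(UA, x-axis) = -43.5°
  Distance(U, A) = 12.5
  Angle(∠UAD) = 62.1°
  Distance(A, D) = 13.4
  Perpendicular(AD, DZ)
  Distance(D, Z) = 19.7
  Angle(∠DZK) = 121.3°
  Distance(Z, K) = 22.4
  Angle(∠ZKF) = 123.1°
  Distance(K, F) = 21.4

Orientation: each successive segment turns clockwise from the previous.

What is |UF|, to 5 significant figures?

32.803

∠DZK = 121.3° gives ZK at 49.900° from the x-axis; with |ZK| = 22.4, K = (4.5120, 22.927). ∠ZKF = 123.1° gives KF at -7.0000° from the x-axis; with |KF| = 21.4, F = (25.752, 20.319). Then |UF| = |F − U| = 32.803.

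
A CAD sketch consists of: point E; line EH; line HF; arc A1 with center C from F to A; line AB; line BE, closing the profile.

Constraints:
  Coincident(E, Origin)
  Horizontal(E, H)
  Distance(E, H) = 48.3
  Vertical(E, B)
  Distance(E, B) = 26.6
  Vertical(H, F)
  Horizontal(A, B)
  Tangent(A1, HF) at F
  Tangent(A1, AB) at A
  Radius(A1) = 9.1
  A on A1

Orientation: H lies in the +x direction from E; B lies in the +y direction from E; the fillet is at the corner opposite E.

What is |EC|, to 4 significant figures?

42.93

E is at the origin; E and H share the same y with |EH| = 48.3 and H on the +x side, so H = (48.30, 0.000). EB is vertical with |EB| = 26.6 and B on the +y side, so B = (0.000, 26.60). The virtual corner opposite E is at (48.30, 26.60). Tangency of A1 to HF means the radius CF is perpendicular to HF and since A1 is tangent to AB there, CA ⟂ AB, with radius 9.1, so the center C sits 9.1 in from both sides at C = (39.20, 17.50). Then |EC| = |C − E| = 42.93.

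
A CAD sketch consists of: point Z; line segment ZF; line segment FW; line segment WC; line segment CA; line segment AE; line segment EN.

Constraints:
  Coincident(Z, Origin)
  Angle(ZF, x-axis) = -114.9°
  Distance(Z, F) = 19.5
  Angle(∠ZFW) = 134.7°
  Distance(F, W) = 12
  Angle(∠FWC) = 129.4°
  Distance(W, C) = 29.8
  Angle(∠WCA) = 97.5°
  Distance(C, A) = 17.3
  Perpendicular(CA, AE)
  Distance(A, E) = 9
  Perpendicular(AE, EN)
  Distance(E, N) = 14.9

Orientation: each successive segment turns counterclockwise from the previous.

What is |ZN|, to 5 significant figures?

36.731

Z is at the origin; ZF runs at -114.9° with length 19.5, so F = (-8.2102, -17.687). ∠ZFW = 134.7° gives FW at -69.600° from the x-axis; with |FW| = 12.0, W = (-4.0273, -28.935). ∠FWC = 129.4° gives WC at -19.000° from the x-axis; with |WC| = 29.8, C = (24.149, -38.637). ∠WCA = 97.5° gives CA at 63.500° from the x-axis; with |CA| = 17.3, A = (31.868, -23.154). CA is perpendicular to AE, so AE runs at 153.50°; with |AE| = 9.0, E = (23.814, -19.139). AE is perpendicular to EN, so EN runs at -116.50°; with |EN| = 14.9, N = (17.166, -32.473). Then |ZN| = |N − Z| = 36.731.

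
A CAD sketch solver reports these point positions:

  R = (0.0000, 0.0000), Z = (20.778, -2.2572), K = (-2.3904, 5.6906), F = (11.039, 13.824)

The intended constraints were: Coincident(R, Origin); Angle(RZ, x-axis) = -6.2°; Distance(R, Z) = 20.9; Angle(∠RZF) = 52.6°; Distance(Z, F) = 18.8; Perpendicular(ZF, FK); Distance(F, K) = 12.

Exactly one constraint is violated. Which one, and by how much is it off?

Distance(F, K) = 12 — off by 3.70.

R = (0.00, 0.00) ✓; RZ at -6.200° ✓; |RZ| = 20.90 ✓; ∠RZF = 52.60° ✓; |ZF| = 18.80 ✓; ∠(ZF, FK) = 90.00° ✓; |FK| = 15.70 ✗.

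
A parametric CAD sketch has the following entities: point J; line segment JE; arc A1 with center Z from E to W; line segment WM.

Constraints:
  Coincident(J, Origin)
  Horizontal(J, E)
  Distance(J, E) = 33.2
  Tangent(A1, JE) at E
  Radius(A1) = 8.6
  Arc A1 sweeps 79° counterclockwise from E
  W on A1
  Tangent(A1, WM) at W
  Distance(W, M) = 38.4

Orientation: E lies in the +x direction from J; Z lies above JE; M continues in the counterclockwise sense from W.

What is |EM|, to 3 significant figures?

47.4

On A1, E sits at bearing -90° from Z; a 79° counterclockwise sweep puts W at bearing -11°, so W = Z + 8.6·(cos -11°, sin -11°) = (41.6, 6.96). Tangency of A1 to WM means the radius ZW is perpendicular to WM, so WM runs along (−sin -11°, cos -11°); with |WM| = 38.4, M = (49.0, 44.7). Then |EM| = |M − E| = 47.4.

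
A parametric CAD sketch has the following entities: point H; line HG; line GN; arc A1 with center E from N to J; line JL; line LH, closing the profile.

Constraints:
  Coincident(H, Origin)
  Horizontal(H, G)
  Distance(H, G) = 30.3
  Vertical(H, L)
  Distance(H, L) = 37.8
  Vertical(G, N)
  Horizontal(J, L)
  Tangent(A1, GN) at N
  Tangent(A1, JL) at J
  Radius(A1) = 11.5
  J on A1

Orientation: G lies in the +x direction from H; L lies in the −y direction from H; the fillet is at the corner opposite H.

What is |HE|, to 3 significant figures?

32.3

H is at the origin; H and G share the same y with |HG| = 30.3 and G on the +x side, so G = (30.3, 0.00). H and L share the same x with |HL| = 37.8 and L on the −y side, so L = (0.00, -37.8). The virtual corner opposite H is at (30.3, -37.8). The tangent condition forces EN to be normal to GN and since A1 is tangent to JL there, EJ ⟂ JL, with radius 11.5, so the center E sits 11.5 in from both sides at E = (18.8, -26.3). Then |HE| = |E − H| = 32.3.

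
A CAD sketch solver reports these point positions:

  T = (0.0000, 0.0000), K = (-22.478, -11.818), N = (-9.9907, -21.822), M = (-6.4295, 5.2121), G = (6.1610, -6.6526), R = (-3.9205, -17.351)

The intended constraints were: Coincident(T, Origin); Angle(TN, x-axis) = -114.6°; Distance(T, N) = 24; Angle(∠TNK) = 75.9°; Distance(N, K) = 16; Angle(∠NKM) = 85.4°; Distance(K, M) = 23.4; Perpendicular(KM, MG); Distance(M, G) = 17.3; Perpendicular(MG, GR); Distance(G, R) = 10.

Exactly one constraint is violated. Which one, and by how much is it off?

Distance(G, R) = 10 — off by 4.70.

T = (0.00, 0.00) ✓; TN at -114.6° ✓; |TN| = 24.00 ✓; ∠TNK = 75.90° ✓; |NK| = 16.00 ✓; ∠NKM = 85.40° ✓; |KM| = 23.40 ✓; ∠(KM, MG) = 90.00° ✓; |MG| = 17.30 ✓; ∠(MG, GR) = 90.00° ✓; |GR| = 14.70 ✗.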